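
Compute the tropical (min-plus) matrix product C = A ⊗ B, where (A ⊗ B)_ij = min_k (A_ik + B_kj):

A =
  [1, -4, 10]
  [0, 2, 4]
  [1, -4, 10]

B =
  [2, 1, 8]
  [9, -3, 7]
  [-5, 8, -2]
A ⊗ B =
  [3, -7, 3]
  [-1, -1, 2]
  [3, -7, 3]

Apply the min-plus product entry-by-entry:
  C[0][0] = min over k of (A[0][0] + B[0][0] = 1 + 2 = 3, A[0][1] + B[1][0] = -4 + 9 = 5, A[0][2] + B[2][0] = 10 + -5 = 5) = 3 (attained at k = 0)
  C[0][1] = min over k of (A[0][0] + B[0][1] = 1 + 1 = 2, A[0][1] + B[1][1] = -4 + -3 = -7, A[0][2] + B[2][1] = 10 + 8 = 18) = -7 (attained at k = 1)
  C[0][2] = min over k of (A[0][0] + B[0][2] = 1 + 8 = 9, A[0][1] + B[1][2] = -4 + 7 = 3, A[0][2] + B[2][2] = 10 + -2 = 8) = 3 (attained at k = 1)
  C[1][0] = min over k of (A[1][0] + B[0][0] = 0 + 2 = 2, A[1][1] + B[1][0] = 2 + 9 = 11, A[1][2] + B[2][0] = 4 + -5 = -1) = -1 (attained at k = 2)
  C[1][1] = min over k of (A[1][0] + B[0][1] = 0 + 1 = 1, A[1][1] + B[1][1] = 2 + -3 = -1, A[1][2] + B[2][1] = 4 + 8 = 12) = -1 (attained at k = 1)
  C[1][2] = min over k of (A[1][0] + B[0][2] = 0 + 8 = 8, A[1][1] + B[1][2] = 2 + 7 = 9, A[1][2] + B[2][2] = 4 + -2 = 2) = 2 (attained at k = 2)
  C[2][0] = min over k of (A[2][0] + B[0][0] = 1 + 2 = 3, A[2][1] + B[1][0] = -4 + 9 = 5, A[2][2] + B[2][0] = 10 + -5 = 5) = 3 (attained at k = 0)
  C[2][1] = min over k of (A[2][0] + B[0][1] = 1 + 1 = 2, A[2][1] + B[1][1] = -4 + -3 = -7, A[2][2] + B[2][1] = 10 + 8 = 18) = -7 (attained at k = 1)
  C[2][2] = min over k of (A[2][0] + B[0][2] = 1 + 8 = 9, A[2][1] + B[1][2] = -4 + 7 = 3, A[2][2] + B[2][2] = 10 + -2 = 8) = 3 (attained at k = 1)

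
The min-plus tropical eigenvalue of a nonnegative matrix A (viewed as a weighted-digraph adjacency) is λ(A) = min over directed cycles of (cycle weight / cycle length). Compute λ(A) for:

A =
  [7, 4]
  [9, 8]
λ(A) = 13/2

Enumerate directed cycles and compute their means (weight / length). Sample:
  cycle 0 → 0: weight = 7, length = 1, mean = 7/1 ≈ 7.000
  cycle 1 → 1: weight = 8, length = 1, mean = 8/1 ≈ 8.000
  cycle 0 → 1 → 0: weight = 13, length = 2, mean = 13/2 ≈ 6.500
  cycle 1 → 0 → 1: weight = 13, length = 2, mean = 13/2 ≈ 6.500
Minimum mean = 6.500, attained e.g. along the cycle 0 → 1 → 0 with weight 13 and length 2. So λ(A) = 13/2 = 13/2.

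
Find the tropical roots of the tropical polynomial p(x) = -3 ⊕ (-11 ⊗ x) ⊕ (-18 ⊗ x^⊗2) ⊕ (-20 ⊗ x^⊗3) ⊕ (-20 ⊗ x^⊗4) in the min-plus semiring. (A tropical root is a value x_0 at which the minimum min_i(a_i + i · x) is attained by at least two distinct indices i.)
Roots: {0, 2, 7, 8}

Each tropical root is a break point of the lower envelope of the lines y = a_i + i · x (there are 5 lines, with slopes 0, 1, ..., 4). Only the lines that attain the minimum somewhere contribute to roots; other lines are dominated. Here the surviving (envelope) indices are i = 4, i = 3, i = 2, i = 1, i = 0.
Intersections between consecutive envelope lines give the roots: for adjacent envelope indices i < j the intersection is x = (a_i − a_j) / (j − i). Reading off the sorted break points: {0, 2, 7, 8}.
Verification: at each break x_0, at least two indices attain the minimum of min_i(a_i + i · x_0).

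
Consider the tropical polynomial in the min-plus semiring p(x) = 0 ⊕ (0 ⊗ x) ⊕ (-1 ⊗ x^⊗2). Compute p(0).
p(0) = -1

A tropical monomial a ⊗ x^⊗i evaluates to a + i · x. Evaluating each term at x = 0:
  Term 0 contributes 0 + 0 · 0 = 0
  Term 1 contributes 0 + 1 · 0 = 0
  Term 2 contributes -1 + 2 · 0 = -1
p(0) = ⊕ of these = min[0, 0, -1] = -1.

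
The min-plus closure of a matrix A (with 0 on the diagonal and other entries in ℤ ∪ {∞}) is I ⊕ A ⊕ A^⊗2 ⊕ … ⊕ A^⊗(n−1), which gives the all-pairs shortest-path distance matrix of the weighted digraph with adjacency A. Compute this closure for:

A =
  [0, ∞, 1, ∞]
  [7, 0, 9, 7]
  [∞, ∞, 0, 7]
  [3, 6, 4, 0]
Closure =
  [0, 14, 1, 8]
  [7, 0, 8, 7]
  [10, 13, 0, 7]
  [3, 6, 4, 0]

This is the Floyd-Warshall all-pairs shortest-path computation. For each intermediate vertex k = 0, 1, …, 3, update dist[i][j] ← min(dist[i][j], dist[i][k] + dist[k][j]). The final matrix gives, for each (i, j), the minimum total weight of any directed path from i to j (possibly empty when i = j).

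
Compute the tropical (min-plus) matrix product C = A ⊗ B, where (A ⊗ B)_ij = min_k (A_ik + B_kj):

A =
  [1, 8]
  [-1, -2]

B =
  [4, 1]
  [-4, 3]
A ⊗ B =
  [4, 2]
  [-6, 0]

Apply the min-plus product entry-by-entry:
  C[0][0] = min over k of (A[0][0] + B[0][0] = 1 + 4 = 5, A[0][1] + B[1][0] = 8 + -4 = 4) = 4 (attained at k = 1)
  C[0][1] = min over k of (A[0][0] + B[0][1] = 1 + 1 = 2, A[0][1] + B[1][1] = 8 + 3 = 11) = 2 (attained at k = 0)
  C[1][0] = min over k of (A[1][0] + B[0][0] = -1 + 4 = 3, A[1][1] + B[1][0] = -2 + -4 = -6) = -6 (attained at k = 1)
  C[1][1] = min over k of (A[1][0] + B[0][1] = -1 + 1 = 0, A[1][1] + B[1][1] = -2 + 3 = 1) = 0 (attained at k = 0)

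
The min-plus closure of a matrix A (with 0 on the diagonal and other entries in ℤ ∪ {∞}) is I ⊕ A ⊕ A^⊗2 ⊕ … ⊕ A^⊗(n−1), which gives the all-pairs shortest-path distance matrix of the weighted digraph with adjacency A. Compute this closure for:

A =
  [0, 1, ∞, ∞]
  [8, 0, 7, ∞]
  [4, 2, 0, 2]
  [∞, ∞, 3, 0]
Closure =
  [0, 1, 8, 10]
  [8, 0, 7, 9]
  [4, 2, 0, 2]
  [7, 5, 3, 0]

This is the Floyd-Warshall all-pairs shortest-path computation. For each intermediate vertex k = 0, 1, …, 3, update dist[i][j] ← min(dist[i][j], dist[i][k] + dist[k][j]). The final matrix gives, for each (i, j), the minimum total weight of any directed path from i to j (possibly empty when i = j).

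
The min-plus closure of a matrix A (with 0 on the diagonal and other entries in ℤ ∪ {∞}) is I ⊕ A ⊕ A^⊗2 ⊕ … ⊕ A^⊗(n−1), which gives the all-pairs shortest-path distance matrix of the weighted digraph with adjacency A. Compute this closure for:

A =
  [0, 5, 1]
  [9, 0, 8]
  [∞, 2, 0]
Closure =
  [0, 3, 1]
  [9, 0, 8]
  [11, 2, 0]

This is the Floyd-Warshall all-pairs shortest-path computation. For each intermediate vertex k = 0, 1, …, 2, update dist[i][j] ← min(dist[i][j], dist[i][k] + dist[k][j]). The final matrix gives, for each (i, j), the minimum total weight of any directed path from i to j (possibly empty when i = j).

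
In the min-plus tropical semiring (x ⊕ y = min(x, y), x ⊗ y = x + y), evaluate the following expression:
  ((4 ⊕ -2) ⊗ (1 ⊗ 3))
((4 ⊕ -2) ⊗ (1 ⊗ 3)) = 2

Expand innermost to outermost. Recall ⊕ takes the minimum of its arguments and ⊗ takes their sum. Working out the expression ((4 ⊕ -2) ⊗ (1 ⊗ 3)) gives 2.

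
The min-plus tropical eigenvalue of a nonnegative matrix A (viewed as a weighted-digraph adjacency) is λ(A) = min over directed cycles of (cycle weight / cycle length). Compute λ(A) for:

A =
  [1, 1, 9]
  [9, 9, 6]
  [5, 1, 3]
λ(A) = 1

Enumerate directed cycles and compute their means (weight / length). Sample:
  cycle 0 → 0: weight = 1, length = 1, mean = 1/1 ≈ 1.000
  cycle 1 → 1: weight = 9, length = 1, mean = 9/1 ≈ 9.000
  cycle 2 → 2: weight = 3, length = 1, mean = 3/1 ≈ 3.000
  cycle 0 → 1 → 0: weight = 10, length = 2, mean = 10/2 ≈ 5.000
  cycle 0 → 2 → 0: weight = 14, length = 2, mean = 14/2 ≈ 7.000
  cycle 1 → 0 → 1: weight = 10, length = 2, mean = 10/2 ≈ 5.000
Minimum mean = 1.000, attained e.g. along the cycle 0 → 0 with weight 1 and length 1. So λ(A) = 1/1 = 1.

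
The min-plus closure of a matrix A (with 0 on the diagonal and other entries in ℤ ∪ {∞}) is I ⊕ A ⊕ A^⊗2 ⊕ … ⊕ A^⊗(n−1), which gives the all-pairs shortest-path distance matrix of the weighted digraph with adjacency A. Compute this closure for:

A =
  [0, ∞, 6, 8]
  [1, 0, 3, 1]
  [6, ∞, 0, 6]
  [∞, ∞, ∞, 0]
Closure =
  [0, ∞, 6, 8]
  [1, 0, 3, 1]
  [6, ∞, 0, 6]
  [∞, ∞, ∞, 0]

This is the Floyd-Warshall all-pairs shortest-path computation. For each intermediate vertex k = 0, 1, …, 3, update dist[i][j] ← min(dist[i][j], dist[i][k] + dist[k][j]). The final matrix gives, for each (i, j), the minimum total weight of any directed path from i to j (possibly empty when i = j).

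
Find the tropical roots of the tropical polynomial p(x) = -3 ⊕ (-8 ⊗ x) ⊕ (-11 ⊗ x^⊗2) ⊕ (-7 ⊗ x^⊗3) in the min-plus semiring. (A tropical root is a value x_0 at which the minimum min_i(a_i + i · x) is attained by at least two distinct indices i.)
Roots: {-4, 3, 5}

Each tropical root is a break point of the lower envelope of the lines y = a_i + i · x (there are 4 lines, with slopes 0, 1, ..., 3). Only the lines that attain the minimum somewhere contribute to roots; other lines are dominated. Here the surviving (envelope) indices are i = 3, i = 2, i = 1, i = 0.
Intersections between consecutive envelope lines give the roots: for adjacent envelope indices i < j the intersection is x = (a_i − a_j) / (j − i). Reading off the sorted break points: {-4, 3, 5}.
Verification: at each break x_0, at least two indices attain the minimum of min_i(a_i + i · x_0).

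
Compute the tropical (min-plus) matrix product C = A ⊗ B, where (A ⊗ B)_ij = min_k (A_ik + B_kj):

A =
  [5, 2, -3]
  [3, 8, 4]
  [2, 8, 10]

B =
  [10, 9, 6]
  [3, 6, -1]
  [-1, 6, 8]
A ⊗ B =
  [-4, 3, 1]
  [3, 10, 7]
  [9, 11, 7]

Apply the min-plus product entry-by-entry:
  C[0][0] = min over k of (A[0][0] + B[0][0] = 5 + 10 = 15, A[0][1] + B[1][0] = 2 + 3 = 5, A[0][2] + B[2][0] = -3 + -1 = -4) = -4 (attained at k = 2)
  C[0][1] = min over k of (A[0][0] + B[0][1] = 5 + 9 = 14, A[0][1] + B[1][1] = 2 + 6 = 8, A[0][2] + B[2][1] = -3 + 6 = 3) = 3 (attained at k = 2)
  C[0][2] = min over k of (A[0][0] + B[0][2] = 5 + 6 = 11, A[0][1] + B[1][2] = 2 + -1 = 1, A[0][2] + B[2][2] = -3 + 8 = 5) = 1 (attained at k = 1)
  C[1][0] = min over k of (A[1][0] + B[0][0] = 3 + 10 = 13, A[1][1] + B[1][0] = 8 + 3 = 11, A[1][2] + B[2][0] = 4 + -1 = 3) = 3 (attained at k = 2)
  C[1][1] = min over k of (A[1][0] + B[0][1] = 3 + 9 = 12, A[1][1] + B[1][1] = 8 + 6 = 14, A[1][2] + B[2][1] = 4 + 6 = 10) = 10 (attained at k = 2)
  C[1][2] = min over k of (A[1][0] + B[0][2] = 3 + 6 = 9, A[1][1] + B[1][2] = 8 + -1 = 7, A[1][2] + B[2][2] = 4 + 8 = 12) = 7 (attained at k = 1)
  C[2][0] = min over k of (A[2][0] + B[0][0] = 2 + 10 = 12, A[2][1] + B[1][0] = 8 + 3 = 11, A[2][2] + B[2][0] = 10 + -1 = 9) = 9 (attained at k = 2)
  C[2][1] = min over k of (A[2][0] + B[0][1] = 2 + 9 = 11, A[2][1] + B[1][1] = 8 + 6 = 14, A[2][2] + B[2][1] = 10 + 6 = 16) = 11 (attained at k = 0)
  C[2][2] = min over k of (A[2][0] + B[0][2] = 2 + 6 = 8, A[2][1] + B[1][2] = 8 + -1 = 7, A[2][2] + B[2][2] = 10 + 8 = 18) = 7 (attained at k = 1)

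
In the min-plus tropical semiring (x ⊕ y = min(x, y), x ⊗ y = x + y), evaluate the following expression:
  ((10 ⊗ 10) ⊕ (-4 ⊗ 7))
((10 ⊗ 10) ⊕ (-4 ⊗ 7)) = 3

Expand innermost to outermost. Recall ⊕ takes the minimum of its arguments and ⊗ takes their sum. Working out the expression ((10 ⊗ 10) ⊕ (-4 ⊗ 7)) gives 3.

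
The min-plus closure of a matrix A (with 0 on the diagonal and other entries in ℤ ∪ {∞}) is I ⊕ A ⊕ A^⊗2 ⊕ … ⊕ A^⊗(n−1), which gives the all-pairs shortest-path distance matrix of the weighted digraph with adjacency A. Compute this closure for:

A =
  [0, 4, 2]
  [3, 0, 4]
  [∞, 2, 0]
Closure =
  [0, 4, 2]
  [3, 0, 4]
  [5, 2, 0]

This is the Floyd-Warshall all-pairs shortest-path computation. For each intermediate vertex k = 0, 1, …, 2, update dist[i][j] ← min(dist[i][j], dist[i][k] + dist[k][j]). The final matrix gives, for each (i, j), the minimum total weight of any directed path from i to j (possibly empty when i = j).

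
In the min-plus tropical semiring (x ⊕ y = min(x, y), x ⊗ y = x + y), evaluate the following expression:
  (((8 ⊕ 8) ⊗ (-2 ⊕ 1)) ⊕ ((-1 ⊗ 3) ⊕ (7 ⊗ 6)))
(((8 ⊕ 8) ⊗ (-2 ⊕ 1)) ⊕ ((-1 ⊗ 3) ⊕ (7 ⊗ 6))) = 2

Expand innermost to outermost. Recall ⊕ takes the minimum of its arguments and ⊗ takes their sum. Working out the expression (((8 ⊕ 8) ⊗ (-2 ⊕ 1)) ⊕ ((-1 ⊗ 3) ⊕ (7 ⊗ 6))) gives 2.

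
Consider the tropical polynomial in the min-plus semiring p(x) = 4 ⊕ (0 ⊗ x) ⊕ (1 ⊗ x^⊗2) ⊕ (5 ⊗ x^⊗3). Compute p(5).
p(5) = 4

A tropical monomial a ⊗ x^⊗i evaluates to a + i · x. Evaluating each term at x = 5:
  Term 0 contributes 4 + 0 · 5 = 4
  Term 1 contributes 0 + 1 · 5 = 5
  Term 2 contributes 1 + 2 · 5 = 11
  Term 3 contributes 5 + 3 · 5 = 20
p(5) = ⊕ of these = min[4, 5, 11, 20] = 4.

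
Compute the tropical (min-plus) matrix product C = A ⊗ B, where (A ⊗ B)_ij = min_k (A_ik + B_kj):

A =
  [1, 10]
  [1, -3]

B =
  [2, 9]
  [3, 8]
A ⊗ B =
  [3, 10]
  [0, 5]

Apply the min-plus product entry-by-entry:
  C[0][0] = min over k of (A[0][0] + B[0][0] = 1 + 2 = 3, A[0][1] + B[1][0] = 10 + 3 = 13) = 3 (attained at k = 0)
  C[0][1] = min over k of (A[0][0] + B[0][1] = 1 + 9 = 10, A[0][1] + B[1][1] = 10 + 8 = 18) = 10 (attained at k = 0)
  C[1][0] = min over k of (A[1][0] + B[0][0] = 1 + 2 = 3, A[1][1] + B[1][0] = -3 + 3 = 0) = 0 (attained at k = 1)
  C[1][1] = min over k of (A[1][0] + B[0][1] = 1 + 9 = 10, A[1][1] + B[1][1] = -3 + 8 = 5) = 5 (attained at k = 1)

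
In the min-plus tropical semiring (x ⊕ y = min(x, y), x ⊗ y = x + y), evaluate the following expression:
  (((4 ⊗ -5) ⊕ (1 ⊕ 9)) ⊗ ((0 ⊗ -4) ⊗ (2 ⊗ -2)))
(((4 ⊗ -5) ⊕ (1 ⊕ 9)) ⊗ ((0 ⊗ -4) ⊗ (2 ⊗ -2))) = -5

Expand innermost to outermost. Recall ⊕ takes the minimum of its arguments and ⊗ takes their sum. Working out the expression (((4 ⊗ -5) ⊕ (1 ⊕ 9)) ⊗ ((0 ⊗ -4) ⊗ (2 ⊗ -2))) gives -5.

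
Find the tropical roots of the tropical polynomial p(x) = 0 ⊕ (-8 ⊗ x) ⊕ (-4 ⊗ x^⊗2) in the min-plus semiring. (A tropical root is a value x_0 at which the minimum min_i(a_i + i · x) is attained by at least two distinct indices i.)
Roots: {-4, 8}

Each tropical root is a break point of the lower envelope of the lines y = a_i + i · x (there are 3 lines, with slopes 0, 1, ..., 2). Only the lines that attain the minimum somewhere contribute to roots; other lines are dominated. Here the surviving (envelope) indices are i = 2, i = 1, i = 0.
Intersections between consecutive envelope lines give the roots: for adjacent envelope indices i < j the intersection is x = (a_i − a_j) / (j − i). Reading off the sorted break points: {-4, 8}.
Verification: at each break x_0, at least two indices attain the minimum of min_i(a_i + i · x_0).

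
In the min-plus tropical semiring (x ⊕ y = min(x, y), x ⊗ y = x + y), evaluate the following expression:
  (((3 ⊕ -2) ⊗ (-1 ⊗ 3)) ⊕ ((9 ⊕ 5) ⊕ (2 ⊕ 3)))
(((3 ⊕ -2) ⊗ (-1 ⊗ 3)) ⊕ ((9 ⊕ 5) ⊕ (2 ⊕ 3))) = 0

Expand innermost to outermost. Recall ⊕ takes the minimum of its arguments and ⊗ takes their sum. Working out the expression (((3 ⊕ -2) ⊗ (-1 ⊗ 3)) ⊕ ((9 ⊕ 5) ⊕ (2 ⊕ 3))) gives 0.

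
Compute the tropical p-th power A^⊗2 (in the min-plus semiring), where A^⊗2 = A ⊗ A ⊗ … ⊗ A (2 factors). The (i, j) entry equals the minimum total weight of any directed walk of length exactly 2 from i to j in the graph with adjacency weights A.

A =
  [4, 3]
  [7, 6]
A^⊗2 =
  [8, 7]
  [11, 10]

Each entry (A^⊗2)_ij equals the minimum over all length-2 walks i = v_0 → v_1 → … → v_2 = j of Σ_t A[v_t][v_{t+1}]. For example, for (i, j) = (0, 1) we minimise over 2 possible intermediate vertex sequences; the minimum is 7, attained along the walk 0 → 0 → 1.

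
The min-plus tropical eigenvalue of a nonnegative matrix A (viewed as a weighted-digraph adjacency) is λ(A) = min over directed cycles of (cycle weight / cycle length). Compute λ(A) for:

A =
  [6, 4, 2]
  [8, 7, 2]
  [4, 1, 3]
λ(A) = 3/2

Enumerate directed cycles and compute their means (weight / length). Sample:
  cycle 0 → 0: weight = 6, length = 1, mean = 6/1 ≈ 6.000
  cycle 1 → 1: weight = 7, length = 1, mean = 7/1 ≈ 7.000
  cycle 2 → 2: weight = 3, length = 1, mean = 3/1 ≈ 3.000
  cycle 0 → 1 → 0: weight = 12, length = 2, mean = 12/2 ≈ 6.000
  cycle 0 → 2 → 0: weight = 6, length = 2, mean = 6/2 ≈ 3.000
  cycle 1 → 0 → 1: weight = 12, length = 2, mean = 12/2 ≈ 6.000
Minimum mean = 1.500, attained e.g. along the cycle 1 → 2 → 1 with weight 3 and length 2. So λ(A) = 3/2 = 3/2.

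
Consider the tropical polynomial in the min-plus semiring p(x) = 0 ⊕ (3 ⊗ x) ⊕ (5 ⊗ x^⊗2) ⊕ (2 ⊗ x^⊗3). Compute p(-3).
p(-3) = -7

A tropical monomial a ⊗ x^⊗i evaluates to a + i · x. Evaluating each term at x = -3:
  Term 0 contributes 0 + 0 · -3 = 0
  Term 1 contributes 3 + 1 · -3 = 0
  Term 2 contributes 5 + 2 · -3 = -1
  Term 3 contributes 2 + 3 · -3 = -7
p(-3) = ⊕ of these = min[0, 0, -1, -7] = -7.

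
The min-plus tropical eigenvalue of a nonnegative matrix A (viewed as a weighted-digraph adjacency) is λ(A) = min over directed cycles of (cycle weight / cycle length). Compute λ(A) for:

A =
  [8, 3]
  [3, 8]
λ(A) = 3

Enumerate directed cycles and compute their means (weight / length). Sample:
  cycle 0 → 0: weight = 8, length = 1, mean = 8/1 ≈ 8.000
  cycle 1 → 1: weight = 8, length = 1, mean = 8/1 ≈ 8.000
  cycle 0 → 1 → 0: weight = 6, length = 2, mean = 6/2 ≈ 3.000
  cycle 1 → 0 → 1: weight = 6, length = 2, mean = 6/2 ≈ 3.000
Minimum mean = 3.000, attained e.g. along the cycle 0 → 1 → 0 with weight 6 and length 2. So λ(A) = 6/2 = 3.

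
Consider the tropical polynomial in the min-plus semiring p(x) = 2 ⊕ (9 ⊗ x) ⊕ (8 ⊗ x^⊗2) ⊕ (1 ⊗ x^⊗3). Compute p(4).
p(4) = 2

A tropical monomial a ⊗ x^⊗i evaluates to a + i · x. Evaluating each term at x = 4:
  Term 0 contributes 2 + 0 · 4 = 2
  Term 1 contributes 9 + 1 · 4 = 13
  Term 2 contributes 8 + 2 · 4 = 16
  Term 3 contributes 1 + 3 · 4 = 13
p(4) = ⊕ of these = min[2, 13, 16, 13] = 2.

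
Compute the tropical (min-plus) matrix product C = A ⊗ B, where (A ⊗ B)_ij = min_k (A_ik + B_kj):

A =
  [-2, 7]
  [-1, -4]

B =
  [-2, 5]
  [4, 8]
A ⊗ B =
  [-4, 3]
  [-3, 4]

Apply the min-plus product entry-by-entry:
  C[0][0] = min over k of (A[0][0] + B[0][0] = -2 + -2 = -4, A[0][1] + B[1][0] = 7 + 4 = 11) = -4 (attained at k = 0)
  C[0][1] = min over k of (A[0][0] + B[0][1] = -2 + 5 = 3, A[0][1] + B[1][1] = 7 + 8 = 15) = 3 (attained at k = 0)
  C[1][0] = min over k of (A[1][0] + B[0][0] = -1 + -2 = -3, A[1][1] + B[1][0] = -4 + 4 = 0) = -3 (attained at k = 0)
  C[1][1] = min over k of (A[1][0] + B[0][1] = -1 + 5 = 4, A[1][1] + B[1][1] = -4 + 8 = 4) = 4 (attained at k = 0)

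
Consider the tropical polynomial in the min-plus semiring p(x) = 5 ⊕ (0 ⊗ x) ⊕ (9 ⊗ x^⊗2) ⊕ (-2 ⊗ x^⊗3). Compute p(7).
p(7) = 5

A tropical monomial a ⊗ x^⊗i evaluates to a + i · x. Evaluating each term at x = 7:
  Term 0 contributes 5 + 0 · 7 = 5
  Term 1 contributes 0 + 1 · 7 = 7
  Term 2 contributes 9 + 2 · 7 = 23
  Term 3 contributes -2 + 3 · 7 = 19
p(7) = ⊕ of these = min[5, 7, 23, 19] = 5.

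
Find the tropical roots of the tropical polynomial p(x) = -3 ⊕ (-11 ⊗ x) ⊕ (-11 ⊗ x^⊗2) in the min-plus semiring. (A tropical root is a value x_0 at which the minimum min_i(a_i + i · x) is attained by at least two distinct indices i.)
Roots: {0, 8}

Each tropical root is a break point of the lower envelope of the lines y = a_i + i · x (there are 3 lines, with slopes 0, 1, ..., 2). Only the lines that attain the minimum somewhere contribute to roots; other lines are dominated. Here the surviving (envelope) indices are i = 2, i = 1, i = 0.
Intersections between consecutive envelope lines give the roots: for adjacent envelope indices i < j the intersection is x = (a_i − a_j) / (j − i). Reading off the sorted break points: {0, 8}.
Verification: at each break x_0, at least two indices attain the minimum of min_i(a_i + i · x_0).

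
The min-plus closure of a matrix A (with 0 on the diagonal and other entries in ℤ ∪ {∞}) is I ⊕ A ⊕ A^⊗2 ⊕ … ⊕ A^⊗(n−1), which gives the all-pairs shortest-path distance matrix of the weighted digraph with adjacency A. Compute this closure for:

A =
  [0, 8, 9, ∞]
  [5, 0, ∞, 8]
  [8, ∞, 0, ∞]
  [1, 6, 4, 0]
Closure =
  [0, 8, 9, 16]
  [5, 0, 12, 8]
  [8, 16, 0, 24]
  [1, 6, 4, 0]

This is the Floyd-Warshall all-pairs shortest-path computation. For each intermediate vertex k = 0, 1, …, 3, update dist[i][j] ← min(dist[i][j], dist[i][k] + dist[k][j]). The final matrix gives, for each (i, j), the minimum total weight of any directed path from i to j (possibly empty when i = j).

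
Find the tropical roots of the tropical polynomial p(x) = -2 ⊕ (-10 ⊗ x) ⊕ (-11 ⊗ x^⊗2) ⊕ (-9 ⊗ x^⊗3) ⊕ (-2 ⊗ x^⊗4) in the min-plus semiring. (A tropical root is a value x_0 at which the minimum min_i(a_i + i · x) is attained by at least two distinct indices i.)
Roots: {-7, -2, 1, 8}

Each tropical root is a break point of the lower envelope of the lines y = a_i + i · x (there are 5 lines, with slopes 0, 1, ..., 4). Only the lines that attain the minimum somewhere contribute to roots; other lines are dominated. Here the surviving (envelope) indices are i = 4, i = 3, i = 2, i = 1, i = 0.
Intersections between consecutive envelope lines give the roots: for adjacent envelope indices i < j the intersection is x = (a_i − a_j) / (j − i). Reading off the sorted break points: {-7, -2, 1, 8}.
Verification: at each break x_0, at least two indices attain the minimum of min_i(a_i + i · x_0).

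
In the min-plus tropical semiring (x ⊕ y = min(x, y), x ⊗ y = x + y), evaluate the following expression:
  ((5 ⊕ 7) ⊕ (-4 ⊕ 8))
((5 ⊕ 7) ⊕ (-4 ⊕ 8)) = -4

Expand innermost to outermost. Recall ⊕ takes the minimum of its arguments and ⊗ takes their sum. Working out the expression ((5 ⊕ 7) ⊕ (-4 ⊕ 8)) gives -4.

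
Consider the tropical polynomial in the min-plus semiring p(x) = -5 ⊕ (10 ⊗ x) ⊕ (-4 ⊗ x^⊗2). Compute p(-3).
p(-3) = -10

A tropical monomial a ⊗ x^⊗i evaluates to a + i · x. Evaluating each term at x = -3:
  Term 0 contributes -5 + 0 · -3 = -5
  Term 1 contributes 10 + 1 · -3 = 7
  Term 2 contributes -4 + 2 · -3 = -10
p(-3) = ⊕ of these = min[-5, 7, -10] = -10.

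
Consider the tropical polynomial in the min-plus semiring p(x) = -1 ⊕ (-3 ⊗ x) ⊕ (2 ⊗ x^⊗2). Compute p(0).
p(0) = -3

A tropical monomial a ⊗ x^⊗i evaluates to a + i · x. Evaluating each term at x = 0:
  Term 0 contributes -1 + 0 · 0 = -1
  Term 1 contributes -3 + 1 · 0 = -3
  Term 2 contributes 2 + 2 · 0 = 2
p(0) = ⊕ of these = min[-1, -3, 2] = -3.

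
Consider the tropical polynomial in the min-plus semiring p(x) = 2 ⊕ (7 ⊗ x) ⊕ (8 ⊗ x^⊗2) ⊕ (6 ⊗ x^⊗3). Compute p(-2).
p(-2) = 0

A tropical monomial a ⊗ x^⊗i evaluates to a + i · x. Evaluating each term at x = -2:
  Term 0 contributes 2 + 0 · -2 = 2
  Term 1 contributes 7 + 1 · -2 = 5
  Term 2 contributes 8 + 2 · -2 = 4
  Term 3 contributes 6 + 3 · -2 = 0
p(-2) = ⊕ of these = min[2, 5, 4, 0] = 0.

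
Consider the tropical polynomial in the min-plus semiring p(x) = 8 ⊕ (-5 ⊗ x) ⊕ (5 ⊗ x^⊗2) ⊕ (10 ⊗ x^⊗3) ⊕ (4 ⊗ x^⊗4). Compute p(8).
p(8) = 3

A tropical monomial a ⊗ x^⊗i evaluates to a + i · x. Evaluating each term at x = 8:
  Term 0 contributes 8 + 0 · 8 = 8
  Term 1 contributes -5 + 1 · 8 = 3
  Term 2 contributes 5 + 2 · 8 = 21
  Term 3 contributes 10 + 3 · 8 = 34
  Term 4 contributes 4 + 4 · 8 = 36
p(8) = ⊕ of these = min[8, 3, 21, 34, 36] = 3.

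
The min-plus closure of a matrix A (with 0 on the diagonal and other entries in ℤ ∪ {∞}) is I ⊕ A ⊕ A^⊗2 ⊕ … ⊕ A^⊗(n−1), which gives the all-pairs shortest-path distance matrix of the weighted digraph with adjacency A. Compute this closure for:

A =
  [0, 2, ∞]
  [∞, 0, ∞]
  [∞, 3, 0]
Closure =
  [0, 2, ∞]
  [∞, 0, ∞]
  [∞, 3, 0]

This is the Floyd-Warshall all-pairs shortest-path computation. For each intermediate vertex k = 0, 1, …, 2, update dist[i][j] ← min(dist[i][j], dist[i][k] + dist[k][j]). The final matrix gives, for each (i, j), the minimum total weight of any directed path from i to j (possibly empty when i = j).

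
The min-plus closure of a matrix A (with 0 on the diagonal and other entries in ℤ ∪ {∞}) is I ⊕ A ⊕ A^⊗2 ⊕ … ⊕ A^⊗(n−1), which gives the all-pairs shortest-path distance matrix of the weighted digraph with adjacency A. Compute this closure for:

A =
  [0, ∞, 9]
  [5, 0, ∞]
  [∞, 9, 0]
Closure =
  [0, 18, 9]
  [5, 0, 14]
  [14, 9, 0]

This is the Floyd-Warshall all-pairs shortest-path computation. For each intermediate vertex k = 0, 1, …, 2, update dist[i][j] ← min(dist[i][j], dist[i][k] + dist[k][j]). The final matrix gives, for each (i, j), the minimum total weight of any directed path from i to j (possibly empty when i = j).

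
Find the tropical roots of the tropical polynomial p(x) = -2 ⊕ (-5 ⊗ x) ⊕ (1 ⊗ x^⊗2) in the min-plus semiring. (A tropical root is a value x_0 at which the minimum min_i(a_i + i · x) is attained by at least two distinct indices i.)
Roots: {-6, 3}

Each tropical root is a break point of the lower envelope of the lines y = a_i + i · x (there are 3 lines, with slopes 0, 1, ..., 2). Only the lines that attain the minimum somewhere contribute to roots; other lines are dominated. Here the surviving (envelope) indices are i = 2, i = 1, i = 0.
Intersections between consecutive envelope lines give the roots: for adjacent envelope indices i < j the intersection is x = (a_i − a_j) / (j − i). Reading off the sorted break points: {-6, 3}.
Verification: at each break x_0, at least two indices attain the minimum of min_i(a_i + i · x_0).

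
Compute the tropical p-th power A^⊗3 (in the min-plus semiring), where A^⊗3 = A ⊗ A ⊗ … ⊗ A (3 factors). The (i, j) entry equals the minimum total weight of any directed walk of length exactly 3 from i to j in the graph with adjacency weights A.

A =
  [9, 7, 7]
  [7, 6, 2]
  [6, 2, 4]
A^⊗3 =
  [15, 11, 11]
  [11, 8, 6]
  [10, 6, 8]

Each entry (A^⊗3)_ij equals the minimum over all length-3 walks i = v_0 → v_1 → … → v_3 = j of Σ_t A[v_t][v_{t+1}]. For example, for (i, j) = (0, 2) we minimise over 9 possible intermediate vertex sequences; the minimum is 11, attained along the walk 0 → 2 → 1 → 2.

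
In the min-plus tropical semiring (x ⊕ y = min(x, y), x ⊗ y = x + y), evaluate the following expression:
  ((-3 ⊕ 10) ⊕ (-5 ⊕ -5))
((-3 ⊕ 10) ⊕ (-5 ⊕ -5)) = -5

Expand innermost to outermost. Recall ⊕ takes the minimum of its arguments and ⊗ takes their sum. Working out the expression ((-3 ⊕ 10) ⊕ (-5 ⊕ -5)) gives -5.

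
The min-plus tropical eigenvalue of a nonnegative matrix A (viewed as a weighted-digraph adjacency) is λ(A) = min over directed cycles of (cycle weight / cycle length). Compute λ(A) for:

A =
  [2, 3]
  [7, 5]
λ(A) = 2

Enumerate directed cycles and compute their means (weight / length). Sample:
  cycle 0 → 0: weight = 2, length = 1, mean = 2/1 ≈ 2.000
  cycle 1 → 1: weight = 5, length = 1, mean = 5/1 ≈ 5.000
  cycle 0 → 1 → 0: weight = 10, length = 2, mean = 10/2 ≈ 5.000
  cycle 1 → 0 → 1: weight = 10, length = 2, mean = 10/2 ≈ 5.000
Minimum mean = 2.000, attained e.g. along the cycle 0 → 0 with weight 2 and length 1. So λ(A) = 2/1 = 2.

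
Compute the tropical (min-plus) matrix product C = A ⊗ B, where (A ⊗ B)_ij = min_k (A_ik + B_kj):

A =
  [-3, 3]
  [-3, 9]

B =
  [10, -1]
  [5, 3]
A ⊗ B =
  [7, -4]
  [7, -4]

Apply the min-plus product entry-by-entry:
  C[0][0] = min over k of (A[0][0] + B[0][0] = -3 + 10 = 7, A[0][1] + B[1][0] = 3 + 5 = 8) = 7 (attained at k = 0)
  C[0][1] = min over k of (A[0][0] + B[0][1] = -3 + -1 = -4, A[0][1] + B[1][1] = 3 + 3 = 6) = -4 (attained at k = 0)
  C[1][0] = min over k of (A[1][0] + B[0][0] = -3 + 10 = 7, A[1][1] + B[1][0] = 9 + 5 = 14) = 7 (attained at k = 0)
  C[1][1] = min over k of (A[1][0] + B[0][1] = -3 + -1 = -4, A[1][1] + B[1][1] = 9 + 3 = 12) = -4 (attained at k = 0)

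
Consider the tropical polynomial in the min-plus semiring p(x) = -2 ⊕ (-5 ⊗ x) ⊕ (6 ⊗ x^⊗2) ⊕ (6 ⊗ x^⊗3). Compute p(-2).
p(-2) = -7

A tropical monomial a ⊗ x^⊗i evaluates to a + i · x. Evaluating each term at x = -2:
  Term 0 contributes -2 + 0 · -2 = -2
  Term 1 contributes -5 + 1 · -2 = -7
  Term 2 contributes 6 + 2 · -2 = 2
  Term 3 contributes 6 + 3 · -2 = 0
p(-2) = ⊕ of these = min[-2, -7, 2, 0] = -7.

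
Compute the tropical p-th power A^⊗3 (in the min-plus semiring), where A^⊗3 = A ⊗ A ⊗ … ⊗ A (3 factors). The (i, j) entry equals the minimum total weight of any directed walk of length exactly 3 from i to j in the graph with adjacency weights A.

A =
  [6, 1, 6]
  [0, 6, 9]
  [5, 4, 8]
A^⊗3 =
  [7, 2, 7]
  [1, 7, 10]
  [6, 5, 10]

Each entry (A^⊗3)_ij equals the minimum over all length-3 walks i = v_0 → v_1 → … → v_3 = j of Σ_t A[v_t][v_{t+1}]. For example, for (i, j) = (0, 2) we minimise over 9 possible intermediate vertex sequences; the minimum is 7, attained along the walk 0 → 1 → 0 → 2.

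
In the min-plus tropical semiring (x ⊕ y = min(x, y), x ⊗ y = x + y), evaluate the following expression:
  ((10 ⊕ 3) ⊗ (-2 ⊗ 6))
((10 ⊕ 3) ⊗ (-2 ⊗ 6)) = 7

Expand innermost to outermost. Recall ⊕ takes the minimum of its arguments and ⊗ takes their sum. Working out the expression ((10 ⊕ 3) ⊗ (-2 ⊗ 6)) gives 7.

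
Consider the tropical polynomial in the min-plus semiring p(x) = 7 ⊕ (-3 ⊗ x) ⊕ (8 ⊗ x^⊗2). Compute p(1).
p(1) = -2

A tropical monomial a ⊗ x^⊗i evaluates to a + i · x. Evaluating each term at x = 1:
  Term 0 contributes 7 + 0 · 1 = 7
  Term 1 contributes -3 + 1 · 1 = -2
  Term 2 contributes 8 + 2 · 1 = 10
p(1) = ⊕ of these = min[7, -2, 10] = -2.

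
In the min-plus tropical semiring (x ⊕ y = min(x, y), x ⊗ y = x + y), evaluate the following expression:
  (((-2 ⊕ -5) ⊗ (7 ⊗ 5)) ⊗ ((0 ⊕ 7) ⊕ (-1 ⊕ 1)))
(((-2 ⊕ -5) ⊗ (7 ⊗ 5)) ⊗ ((0 ⊕ 7) ⊕ (-1 ⊕ 1))) = 6

Expand innermost to outermost. Recall ⊕ takes the minimum of its arguments and ⊗ takes their sum. Working out the expression (((-2 ⊕ -5) ⊗ (7 ⊗ 5)) ⊗ ((0 ⊕ 7) ⊕ (-1 ⊕ 1))) gives 6.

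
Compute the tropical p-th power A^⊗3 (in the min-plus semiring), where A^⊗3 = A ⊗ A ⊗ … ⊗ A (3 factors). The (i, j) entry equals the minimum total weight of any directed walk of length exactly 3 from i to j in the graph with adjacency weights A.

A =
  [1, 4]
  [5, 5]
A^⊗3 =
  [3, 6]
  [7, 10]

Each entry (A^⊗3)_ij equals the minimum over all length-3 walks i = v_0 → v_1 → … → v_3 = j of Σ_t A[v_t][v_{t+1}]. For example, for (i, j) = (0, 1) we minimise over 4 possible intermediate vertex sequences; the minimum is 6, attained along the walk 0 → 0 → 0 → 1.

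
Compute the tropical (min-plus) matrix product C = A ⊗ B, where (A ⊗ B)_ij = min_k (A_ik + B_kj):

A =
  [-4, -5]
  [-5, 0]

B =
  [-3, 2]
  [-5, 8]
A ⊗ B =
  [-10, -2]
  [-8, -3]

Apply the min-plus product entry-by-entry:
  C[0][0] = min over k of (A[0][0] + B[0][0] = -4 + -3 = -7, A[0][1] + B[1][0] = -5 + -5 = -10) = -10 (attained at k = 1)
  C[0][1] = min over k of (A[0][0] + B[0][1] = -4 + 2 = -2, A[0][1] + B[1][1] = -5 + 8 = 3) = -2 (attained at k = 0)
  C[1][0] = min over k of (A[1][0] + B[0][0] = -5 + -3 = -8, A[1][1] + B[1][0] = 0 + -5 = -5) = -8 (attained at k = 0)
  C[1][1] = min over k of (A[1][0] + B[0][1] = -5 + 2 = -3, A[1][1] + B[1][1] = 0 + 8 = 8) = -3 (attained at k = 0)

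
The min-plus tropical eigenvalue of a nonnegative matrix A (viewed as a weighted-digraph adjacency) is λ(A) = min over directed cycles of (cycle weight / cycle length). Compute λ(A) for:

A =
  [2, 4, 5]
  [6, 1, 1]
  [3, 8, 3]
λ(A) = 1

Enumerate directed cycles and compute their means (weight / length). Sample:
  cycle 0 → 0: weight = 2, length = 1, mean = 2/1 ≈ 2.000
  cycle 1 → 1: weight = 1, length = 1, mean = 1/1 ≈ 1.000
  cycle 2 → 2: weight = 3, length = 1, mean = 3/1 ≈ 3.000
  cycle 0 → 1 → 0: weight = 10, length = 2, mean = 10/2 ≈ 5.000
  cycle 0 → 2 → 0: weight = 8, length = 2, mean = 8/2 ≈ 4.000
  cycle 1 → 0 → 1: weight = 10, length = 2, mean = 10/2 ≈ 5.000
Minimum mean = 1.000, attained e.g. along the cycle 1 → 1 with weight 1 and length 1. So λ(A) = 1/1 = 1.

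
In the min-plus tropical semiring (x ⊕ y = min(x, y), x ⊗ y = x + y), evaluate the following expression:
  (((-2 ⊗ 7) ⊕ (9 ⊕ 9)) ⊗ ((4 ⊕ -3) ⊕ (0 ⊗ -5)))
(((-2 ⊗ 7) ⊕ (9 ⊕ 9)) ⊗ ((4 ⊕ -3) ⊕ (0 ⊗ -5))) = 0

Expand innermost to outermost. Recall ⊕ takes the minimum of its arguments and ⊗ takes their sum. Working out the expression (((-2 ⊗ 7) ⊕ (9 ⊕ 9)) ⊗ ((4 ⊕ -3) ⊕ (0 ⊗ -5))) gives 0.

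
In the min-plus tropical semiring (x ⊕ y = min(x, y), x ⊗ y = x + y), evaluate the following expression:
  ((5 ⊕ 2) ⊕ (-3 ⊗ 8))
((5 ⊕ 2) ⊕ (-3 ⊗ 8)) = 2

Expand innermost to outermost. Recall ⊕ takes the minimum of its arguments and ⊗ takes their sum. Working out the expression ((5 ⊕ 2) ⊕ (-3 ⊗ 8)) gives 2.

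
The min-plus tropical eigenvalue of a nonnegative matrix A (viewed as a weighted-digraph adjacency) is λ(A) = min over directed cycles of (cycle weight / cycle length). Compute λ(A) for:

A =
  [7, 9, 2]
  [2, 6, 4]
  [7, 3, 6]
λ(A) = 7/3

Enumerate directed cycles and compute their means (weight / length). Sample:
  cycle 0 → 0: weight = 7, length = 1, mean = 7/1 ≈ 7.000
  cycle 1 → 1: weight = 6, length = 1, mean = 6/1 ≈ 6.000
  cycle 2 → 2: weight = 6, length = 1, mean = 6/1 ≈ 6.000
  cycle 0 → 1 → 0: weight = 11, length = 2, mean = 11/2 ≈ 5.500
  cycle 0 → 2 → 0: weight = 9, length = 2, mean = 9/2 ≈ 4.500
  cycle 1 → 0 → 1: weight = 11, length = 2, mean = 11/2 ≈ 5.500
Minimum mean = 2.333, attained e.g. along the cycle 0 → 2 → 1 → 0 with weight 7 and length 3. So λ(A) = 7/3 = 7/3.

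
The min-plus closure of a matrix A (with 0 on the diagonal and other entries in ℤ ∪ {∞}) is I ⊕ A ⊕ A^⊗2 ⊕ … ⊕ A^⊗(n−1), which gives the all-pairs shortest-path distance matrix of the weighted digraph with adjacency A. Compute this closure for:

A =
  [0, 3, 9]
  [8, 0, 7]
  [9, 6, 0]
Closure =
  [0, 3, 9]
  [8, 0, 7]
  [9, 6, 0]

This is the Floyd-Warshall all-pairs shortest-path computation. For each intermediate vertex k = 0, 1, …, 2, update dist[i][j] ← min(dist[i][j], dist[i][k] + dist[k][j]). The final matrix gives, for each (i, j), the minimum total weight of any directed path from i to j (possibly empty when i = j).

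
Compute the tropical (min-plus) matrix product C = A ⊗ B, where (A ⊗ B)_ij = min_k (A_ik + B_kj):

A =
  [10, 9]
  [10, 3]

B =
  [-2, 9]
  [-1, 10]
A ⊗ B =
  [8, 19]
  [2, 13]

Apply the min-plus product entry-by-entry:
  C[0][0] = min over k of (A[0][0] + B[0][0] = 10 + -2 = 8, A[0][1] + B[1][0] = 9 + -1 = 8) = 8 (attained at k = 0)
  C[0][1] = min over k of (A[0][0] + B[0][1] = 10 + 9 = 19, A[0][1] + B[1][1] = 9 + 10 = 19) = 19 (attained at k = 0)
  C[1][0] = min over k of (A[1][0] + B[0][0] = 10 + -2 = 8, A[1][1] + B[1][0] = 3 + -1 = 2) = 2 (attained at k = 1)
  C[1][1] = min over k of (A[1][0] + B[0][1] = 10 + 9 = 19, A[1][1] + B[1][1] = 3 + 10 = 13) = 13 (attained at k = 1)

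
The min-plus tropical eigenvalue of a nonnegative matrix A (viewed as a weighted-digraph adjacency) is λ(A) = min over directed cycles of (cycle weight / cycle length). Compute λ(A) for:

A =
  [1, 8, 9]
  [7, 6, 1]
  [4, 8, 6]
λ(A) = 1

Enumerate directed cycles and compute their means (weight / length). Sample:
  cycle 0 → 0: weight = 1, length = 1, mean = 1/1 ≈ 1.000
  cycle 1 → 1: weight = 6, length = 1, mean = 6/1 ≈ 6.000
  cycle 2 → 2: weight = 6, length = 1, mean = 6/1 ≈ 6.000
  cycle 0 → 1 → 0: weight = 15, length = 2, mean = 15/2 ≈ 7.500
  cycle 0 → 2 → 0: weight = 13, length = 2, mean = 13/2 ≈ 6.500
  cycle 1 → 0 → 1: weight = 15, length = 2, mean = 15/2 ≈ 7.500
Minimum mean = 1.000, attained e.g. along the cycle 0 → 0 with weight 1 and length 1. So λ(A) = 1/1 = 1.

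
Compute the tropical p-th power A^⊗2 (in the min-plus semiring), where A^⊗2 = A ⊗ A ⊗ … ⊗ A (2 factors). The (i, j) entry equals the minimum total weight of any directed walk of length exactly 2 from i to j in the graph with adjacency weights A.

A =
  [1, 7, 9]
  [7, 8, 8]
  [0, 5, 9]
A^⊗2 =
  [2, 8, 10]
  [8, 13, 16]
  [1, 7, 9]

Each entry (A^⊗2)_ij equals the minimum over all length-2 walks i = v_0 → v_1 → … → v_2 = j of Σ_t A[v_t][v_{t+1}]. For example, for (i, j) = (0, 2) we minimise over 3 possible intermediate vertex sequences; the minimum is 10, attained along the walk 0 → 0 → 2.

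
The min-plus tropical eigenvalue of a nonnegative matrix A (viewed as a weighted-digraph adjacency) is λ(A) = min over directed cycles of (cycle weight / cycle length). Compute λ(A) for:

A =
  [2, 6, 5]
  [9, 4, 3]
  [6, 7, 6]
λ(A) = 2

Enumerate directed cycles and compute their means (weight / length). Sample:
  cycle 0 → 0: weight = 2, length = 1, mean = 2/1 ≈ 2.000
  cycle 1 → 1: weight = 4, length = 1, mean = 4/1 ≈ 4.000
  cycle 2 → 2: weight = 6, length = 1, mean = 6/1 ≈ 6.000
  cycle 0 → 1 → 0: weight = 15, length = 2, mean = 15/2 ≈ 7.500
  cycle 0 → 2 → 0: weight = 11, length = 2, mean = 11/2 ≈ 5.500
  cycle 1 → 0 → 1: weight = 15, length = 2, mean = 15/2 ≈ 7.500
Minimum mean = 2.000, attained e.g. along the cycle 0 → 0 with weight 2 and length 1. So λ(A) = 2/1 = 2.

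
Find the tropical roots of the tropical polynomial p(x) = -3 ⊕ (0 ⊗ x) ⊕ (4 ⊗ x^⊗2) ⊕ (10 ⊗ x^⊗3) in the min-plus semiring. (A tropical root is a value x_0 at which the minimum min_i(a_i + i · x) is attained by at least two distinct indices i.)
Roots: {-6, -4, -3}

Each tropical root is a break point of the lower envelope of the lines y = a_i + i · x (there are 4 lines, with slopes 0, 1, ..., 3). Only the lines that attain the minimum somewhere contribute to roots; other lines are dominated. Here the surviving (envelope) indices are i = 3, i = 2, i = 1, i = 0.
Intersections between consecutive envelope lines give the roots: for adjacent envelope indices i < j the intersection is x = (a_i − a_j) / (j − i). Reading off the sorted break points: {-6, -4, -3}.
Verification: at each break x_0, at least two indices attain the minimum of min_i(a_i + i · x_0).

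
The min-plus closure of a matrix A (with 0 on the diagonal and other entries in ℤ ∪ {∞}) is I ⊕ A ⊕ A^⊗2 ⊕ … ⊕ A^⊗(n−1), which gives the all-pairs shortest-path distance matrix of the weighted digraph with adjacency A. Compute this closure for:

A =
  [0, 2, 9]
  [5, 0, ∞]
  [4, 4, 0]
Closure =
  [0, 2, 9]
  [5, 0, 14]
  [4, 4, 0]

This is the Floyd-Warshall all-pairs shortest-path computation. For each intermediate vertex k = 0, 1, …, 2, update dist[i][j] ← min(dist[i][j], dist[i][k] + dist[k][j]). The final matrix gives, for each (i, j), the minimum total weight of any directed path from i to j (possibly empty when i = j).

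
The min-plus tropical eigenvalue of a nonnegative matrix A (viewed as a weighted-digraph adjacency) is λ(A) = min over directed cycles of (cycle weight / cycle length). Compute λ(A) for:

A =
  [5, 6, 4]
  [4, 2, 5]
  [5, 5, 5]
λ(A) = 2

Enumerate directed cycles and compute their means (weight / length). Sample:
  cycle 0 → 0: weight = 5, length = 1, mean = 5/1 ≈ 5.000
  cycle 1 → 1: weight = 2, length = 1, mean = 2/1 ≈ 2.000
  cycle 2 → 2: weight = 5, length = 1, mean = 5/1 ≈ 5.000
  cycle 0 → 1 → 0: weight = 10, length = 2, mean = 10/2 ≈ 5.000
  cycle 0 → 2 → 0: weight = 9, length = 2, mean = 9/2 ≈ 4.500
  cycle 1 → 0 → 1: weight = 10, length = 2, mean = 10/2 ≈ 5.000
Minimum mean = 2.000, attained e.g. along the cycle 1 → 1 with weight 2 and length 1. So λ(A) = 2/1 = 2.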